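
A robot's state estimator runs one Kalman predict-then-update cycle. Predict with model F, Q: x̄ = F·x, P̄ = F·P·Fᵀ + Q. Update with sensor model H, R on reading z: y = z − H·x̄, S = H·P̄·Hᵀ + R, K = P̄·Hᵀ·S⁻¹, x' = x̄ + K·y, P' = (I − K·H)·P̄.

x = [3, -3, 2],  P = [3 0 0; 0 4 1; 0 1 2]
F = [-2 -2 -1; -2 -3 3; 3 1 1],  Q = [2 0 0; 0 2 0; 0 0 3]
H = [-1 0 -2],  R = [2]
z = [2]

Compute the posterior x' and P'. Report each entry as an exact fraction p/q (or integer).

x' = [142/33, 155/11, -32/11]
P' = [850/33 206/11 -146/11; 206/11 953/22 -213/22; -146/11 -213/22 161/22]

x̄ = F·x = [-2, 9, 8]
P̄ = F·P·Fᵀ + Q = [36 27 -31; 27 50 -24; -31 -24 38]
y = z − H·x̄ = [16]
S = H·P̄·Hᵀ + R = [66]
K = P̄·Hᵀ·S⁻¹ = [13/33; 7/22; -15/22]
x' = x̄ + K·y = [142/33, 155/11, -32/11]
P' = (I − K·H)·P̄ = [850/33 206/11 -146/11; 206/11 953/22 -213/22; -146/11 -213/22 161/22]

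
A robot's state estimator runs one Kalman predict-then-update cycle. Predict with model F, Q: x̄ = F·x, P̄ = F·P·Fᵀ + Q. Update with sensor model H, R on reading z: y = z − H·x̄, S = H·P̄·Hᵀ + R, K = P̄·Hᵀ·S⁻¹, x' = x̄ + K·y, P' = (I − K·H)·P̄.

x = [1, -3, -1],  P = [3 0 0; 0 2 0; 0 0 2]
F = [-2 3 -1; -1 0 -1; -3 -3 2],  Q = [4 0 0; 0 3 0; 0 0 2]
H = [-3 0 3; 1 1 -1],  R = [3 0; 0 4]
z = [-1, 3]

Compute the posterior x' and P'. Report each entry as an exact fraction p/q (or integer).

x̄ = F·x = [-10, 0, 4]
P̄ = F·P·Fᵀ + Q = [36 8 -4; 8 8 5; -4 5 55]
y = z − H·x̄ = [-43, 17]
S = H·P̄·Hᵀ + R = [894 -306; -306 117]
K = P̄·Hᵀ·S⁻¹ = [12/203 344/609; 257/1218 1180/1827; 155/406 109/203]
x' = x̄ + K·y = [-1790/609, 6967/3654, -1335/406]
P' = (I − K·H)·P̄ = [3244/203 1412/609 3256/203; 1412/609 10211/3654 1027/406; 3256/203 1027/406 6667/406]

x' = [-1790/609, 6967/3654, -1335/406]
P' = [3244/203 1412/609 3256/203; 1412/609 10211/3654 1027/406; 3256/203 1027/406 6667/406]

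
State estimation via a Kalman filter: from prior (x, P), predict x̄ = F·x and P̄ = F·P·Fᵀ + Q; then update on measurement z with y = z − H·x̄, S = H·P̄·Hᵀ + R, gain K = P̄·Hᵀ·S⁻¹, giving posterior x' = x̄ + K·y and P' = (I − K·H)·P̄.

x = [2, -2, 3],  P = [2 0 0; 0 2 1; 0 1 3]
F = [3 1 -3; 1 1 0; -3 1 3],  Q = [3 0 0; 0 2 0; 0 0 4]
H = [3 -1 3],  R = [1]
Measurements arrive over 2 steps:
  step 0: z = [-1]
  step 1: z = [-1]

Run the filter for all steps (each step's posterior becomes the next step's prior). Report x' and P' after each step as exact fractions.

step 0: x̄ = F·x = [-5, 0, 1]
step 0: P̄ = F·P·Fᵀ + Q = [44 5 -43; 5 6 -1; -43 -1 57]
step 0: y = z − H·x̄ = [11]
step 0: S = H·P̄·Hᵀ + R = [118]
step 0: K = P̄·Hᵀ·S⁻¹ = [-1/59; 3/59; 43/118]
step 0: x' = x̄ + K·y = [-306/59, 33/59, 591/118]
step 0: P' = (I − K·H)·P̄ = [2594/59 301/59 -2494/59; 301/59 336/59 -188/59; -2494/59 -188/59 4877/118]
step 1: x̄ = F·x = [-3543/118, -273/59, 3675/118]
step 1: P̄ = F·P·Fᵀ + Q = [187263/118 17368/59 -179697/118; 17368/59 3650/59 -16094/59; -179697/118 -16094/59 175645/118]
step 1: y = z − H·x̄ = [-530/59]
step 1: S = H·P̄·Hᵀ + R = [11878/59]
step 1: K = P̄·Hᵀ·S⁻¹ = [-6019/11878; 86/5939; 5008/5939]
step 1: x' = x̄ + K·y = [-302573/11878, -28253/5939, 279955/11878]
step 1: P' = (I − K·H)·P̄ = [9118022/5939 1757054/5939 -17066681/11878; 1757054/5939 367162/5939 -1634638/5939; -17066681/11878 -1634638/5939 15980261/11878]

step 0: x' = [-306/59, 33/59, 591/118], P' = [2594/59 301/59 -2494/59; 301/59 336/59 -188/59; -2494/59 -188/59 4877/118]
step 1: x' = [-302573/11878, -28253/5939, 279955/11878], P' = [9118022/5939 1757054/5939 -17066681/11878; 1757054/5939 367162/5939 -1634638/5939; -17066681/11878 -1634638/5939 15980261/11878]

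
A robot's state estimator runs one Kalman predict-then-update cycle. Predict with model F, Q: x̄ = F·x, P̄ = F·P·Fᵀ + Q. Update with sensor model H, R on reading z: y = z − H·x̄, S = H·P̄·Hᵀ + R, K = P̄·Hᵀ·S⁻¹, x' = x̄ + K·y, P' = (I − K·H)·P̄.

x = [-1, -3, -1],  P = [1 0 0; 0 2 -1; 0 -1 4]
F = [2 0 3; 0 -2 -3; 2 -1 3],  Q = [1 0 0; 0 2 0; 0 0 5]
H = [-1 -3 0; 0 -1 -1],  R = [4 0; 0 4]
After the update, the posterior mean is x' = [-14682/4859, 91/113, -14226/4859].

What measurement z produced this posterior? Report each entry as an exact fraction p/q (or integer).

x̄ = F·x = [-5, 9, -2]
P̄ = F·P·Fᵀ + Q = [41 -30 43; -30 34 -29; 43 -29 53]
S = H·P̄·Hᵀ + R = [171 28; 28 33]
K = P̄·Hᵀ·S⁻¹ = [1981/4859 -3595/4859; -52/113 27/113; 2124/4859 -5336/4859]
x' − x̄ = [9613/4859, -926/113, -4508/4859] = K·y
y = (KᵀK)⁻¹·Kᵀ·(x' − x̄) = [23, 10]
z = y + H·x̄ = [23, 10] + [-22, -7] = [1, 3]

z = [1, 3]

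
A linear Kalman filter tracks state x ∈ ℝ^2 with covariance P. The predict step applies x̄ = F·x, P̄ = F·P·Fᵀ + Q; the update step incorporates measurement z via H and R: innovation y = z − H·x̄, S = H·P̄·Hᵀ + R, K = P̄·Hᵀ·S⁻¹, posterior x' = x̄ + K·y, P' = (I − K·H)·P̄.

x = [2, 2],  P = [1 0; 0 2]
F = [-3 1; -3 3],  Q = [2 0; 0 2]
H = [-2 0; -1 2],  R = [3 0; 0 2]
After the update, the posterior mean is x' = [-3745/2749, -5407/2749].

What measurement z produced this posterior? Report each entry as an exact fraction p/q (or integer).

x̄ = F·x = [-4, 0]
P̄ = F·P·Fᵀ + Q = [13 15; 15 29]
S = H·P̄·Hᵀ + R = [55 -34; -34 71]
K = P̄·Hᵀ·S⁻¹ = [-1268/2749 51/2749; -668/2749 1345/2749]
x' − x̄ = [7251/2749, -5407/2749] = K·y
y = (KᵀK)⁻¹·Kᵀ·(x' − x̄) = [-6, -7]
z = y + H·x̄ = [-6, -7] + [8, 4] = [2, -3]

z = [2, -3]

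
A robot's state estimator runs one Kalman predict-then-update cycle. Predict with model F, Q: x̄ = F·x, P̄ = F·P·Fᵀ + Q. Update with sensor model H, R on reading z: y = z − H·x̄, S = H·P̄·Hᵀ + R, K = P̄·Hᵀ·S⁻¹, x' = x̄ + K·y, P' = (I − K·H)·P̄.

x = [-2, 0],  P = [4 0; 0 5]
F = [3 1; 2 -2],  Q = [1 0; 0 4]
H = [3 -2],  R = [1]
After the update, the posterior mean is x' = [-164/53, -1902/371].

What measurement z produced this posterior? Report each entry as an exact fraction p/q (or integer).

x̄ = F·x = [-6, -4]
P̄ = F·P·Fᵀ + Q = [42 14; 14 40]
S = H·P̄·Hᵀ + R = [371]
K = P̄·Hᵀ·S⁻¹ = [14/53; -38/371]
x' − x̄ = [154/53, -418/371] = K·y
y = (KᵀK)⁻¹·Kᵀ·(x' − x̄) = [11]
z = y + H·x̄ = [11] + [-10] = [1]

z = [1]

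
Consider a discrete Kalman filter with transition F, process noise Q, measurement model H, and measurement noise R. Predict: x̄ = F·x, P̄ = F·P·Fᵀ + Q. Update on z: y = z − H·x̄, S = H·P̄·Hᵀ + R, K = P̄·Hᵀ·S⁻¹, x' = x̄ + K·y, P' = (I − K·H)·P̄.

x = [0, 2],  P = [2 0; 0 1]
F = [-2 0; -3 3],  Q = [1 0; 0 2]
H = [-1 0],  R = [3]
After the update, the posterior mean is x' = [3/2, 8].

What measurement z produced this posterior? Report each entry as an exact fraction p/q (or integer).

z = [-2]

x̄ = F·x = [0, 6]
P̄ = F·P·Fᵀ + Q = [9 12; 12 29]
S = H·P̄·Hᵀ + R = [12]
K = P̄·Hᵀ·S⁻¹ = [-3/4; -1]
x' − x̄ = [3/2, 2] = K·y
y = (KᵀK)⁻¹·Kᵀ·(x' − x̄) = [-2]
z = y + H·x̄ = [-2] + [0] = [-2]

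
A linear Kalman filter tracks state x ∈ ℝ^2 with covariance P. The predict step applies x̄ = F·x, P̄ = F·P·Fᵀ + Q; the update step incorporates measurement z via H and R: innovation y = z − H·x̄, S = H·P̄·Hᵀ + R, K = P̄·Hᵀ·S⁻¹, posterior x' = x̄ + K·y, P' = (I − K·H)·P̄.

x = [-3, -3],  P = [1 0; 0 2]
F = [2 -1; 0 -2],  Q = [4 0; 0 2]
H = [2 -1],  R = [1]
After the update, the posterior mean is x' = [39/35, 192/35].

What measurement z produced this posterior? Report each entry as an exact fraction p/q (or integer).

z = [-3]

x̄ = F·x = [-3, 6]
P̄ = F·P·Fᵀ + Q = [10 4; 4 10]
S = H·P̄·Hᵀ + R = [35]
K = P̄·Hᵀ·S⁻¹ = [16/35; -2/35]
x' − x̄ = [144/35, -18/35] = K·y
y = (KᵀK)⁻¹·Kᵀ·(x' − x̄) = [9]
z = y + H·x̄ = [9] + [-12] = [-3]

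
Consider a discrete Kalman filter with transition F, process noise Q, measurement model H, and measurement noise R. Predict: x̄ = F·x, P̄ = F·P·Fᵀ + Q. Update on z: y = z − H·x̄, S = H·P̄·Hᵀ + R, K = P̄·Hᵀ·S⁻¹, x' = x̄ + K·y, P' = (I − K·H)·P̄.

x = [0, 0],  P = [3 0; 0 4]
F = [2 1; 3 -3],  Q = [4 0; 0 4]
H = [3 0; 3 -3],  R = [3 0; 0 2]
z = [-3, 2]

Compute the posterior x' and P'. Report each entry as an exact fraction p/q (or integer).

x' = [-35244/36005, -59082/36005]
P' = [11776/36005 11748/36005; 11748/36005 19694/36005]

x̄ = F·x = [0, 0]
P̄ = F·P·Fᵀ + Q = [20 6; 6 67]
y = z − H·x̄ = [-3, 2]
S = H·P̄·Hᵀ + R = [183 126; 126 677]
K = P̄·Hᵀ·S⁻¹ = [11776/36005 42/36005; 11748/36005 -11919/36005]
x' = x̄ + K·y = [-35244/36005, -59082/36005]
P' = (I − K·H)·P̄ = [11776/36005 11748/36005; 11748/36005 19694/36005]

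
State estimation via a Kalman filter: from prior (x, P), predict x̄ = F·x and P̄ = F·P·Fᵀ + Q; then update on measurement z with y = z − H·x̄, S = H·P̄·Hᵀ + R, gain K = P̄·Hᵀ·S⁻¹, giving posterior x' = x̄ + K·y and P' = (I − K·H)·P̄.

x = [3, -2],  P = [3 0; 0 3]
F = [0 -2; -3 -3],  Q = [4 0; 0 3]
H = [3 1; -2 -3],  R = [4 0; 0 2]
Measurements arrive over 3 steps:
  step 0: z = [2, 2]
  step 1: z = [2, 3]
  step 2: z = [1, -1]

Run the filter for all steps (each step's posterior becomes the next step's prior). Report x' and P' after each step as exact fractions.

step 0: x' = [23426/16305, -9156/5435], P' = [11236/16305 -2916/5435; -2916/5435 3408/5435]
step 1: x' = [2353946/1901371, -3281170/1901371], P' = [3597740/5704113 -905604/1901371; -905604/1901371 1068408/1901371]
step 2: x' = [105335948/212767833, 1890279/70922611], P' = [1202735692/1914910497 -100900876/212767833; -100900876/212767833 39735768/70922611]

step 0: x̄ = F·x = [4, -3]
step 0: P̄ = F·P·Fᵀ + Q = [16 18; 18 57]
step 0: y = z − H·x̄ = [-7, 1]
step 0: S = H·P̄·Hᵀ + R = [313 -465; -465 795]
step 0: K = P̄·Hᵀ·S⁻¹ = [416/1087 1886/16305; -267/1087 -2196/5435]
step 0: x' = x̄ + K·y = [23426/16305, -9156/5435]
step 0: P' = (I − K·H)·P̄ = [11236/16305 -2916/5435; -2916/5435 3408/5435]
step 1: x̄ = F·x = [18312/5435, 4042/5435]
step 1: P̄ = F·P·Fᵀ + Q = [35372/5435 2952/5435; 2952/5435 28197/5435]
step 1: y = z − H·x̄ = [-48108/5435, 13011/1087]
step 1: S = H·P̄·Hᵀ + R = [385997/5435 -65859/1087; -65859/1087 88311/1087]
step 1: K = P̄·Hᵀ·S⁻¹ = [673034/1901371 477478/5704113; -412101/1901371 -697008/1901371]
step 1: x' = x̄ + K·y = [2353946/1901371, -3281170/1901371]
step 1: P' = (I − K·H)·P̄ = [3597740/5704113 -905604/1901371; -905604/1901371 1068408/1901371]
step 2: x̄ = F·x = [6562340/1901371, 2781672/1901371]
step 2: P̄ = F·P·Fᵀ + Q = [11879116/1901371 976824/1901371; 976824/1901371 9812133/1901371]
step 2: y = z − H·x̄ = [-20567321/1901371, 19568325/1901371]
step 2: S = H·P̄·Hᵀ + R = [130190605/1901371 -111456159/1901371; -111456159/1901371 151350291/1901371]
step 2: K = P̄·Hᵀ·S⁻¹ = [225008266/638303499 159426134/1914910497; -15291277/70922611 -77910080/212767833]
step 2: x' = x̄ + K·y = [105335948/212767833, 1890279/70922611]
step 2: P' = (I − K·H)·P̄ = [1202735692/1914910497 -100900876/212767833; -100900876/212767833 39735768/70922611]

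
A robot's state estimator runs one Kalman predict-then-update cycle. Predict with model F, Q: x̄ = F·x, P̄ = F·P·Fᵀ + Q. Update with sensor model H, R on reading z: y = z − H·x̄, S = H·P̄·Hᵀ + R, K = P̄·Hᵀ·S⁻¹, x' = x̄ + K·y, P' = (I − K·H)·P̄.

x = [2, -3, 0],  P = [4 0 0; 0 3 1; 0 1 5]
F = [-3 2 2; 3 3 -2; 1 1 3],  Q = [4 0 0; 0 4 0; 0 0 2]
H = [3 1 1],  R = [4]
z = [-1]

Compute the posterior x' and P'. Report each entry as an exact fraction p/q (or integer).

x' = [-256/277, -1286/277, 1725/277]
P' = [10784/831 -21656/831 -9752/831; -21656/831 61100/831 3728/831; -9752/831 3728/831 26144/831]

x̄ = F·x = [-12, -3, -1]
P̄ = F·P·Fᵀ + Q = [80 -36 32; -36 75 -2; 32 -2 60]
y = z − H·x̄ = [39]
S = H·P̄·Hᵀ + R = [831]
K = P̄·Hᵀ·S⁻¹ = [236/831; -35/831; 154/831]
x' = x̄ + K·y = [-256/277, -1286/277, 1725/277]
P' = (I − K·H)·P̄ = [10784/831 -21656/831 -9752/831; -21656/831 61100/831 3728/831; -9752/831 3728/831 26144/831]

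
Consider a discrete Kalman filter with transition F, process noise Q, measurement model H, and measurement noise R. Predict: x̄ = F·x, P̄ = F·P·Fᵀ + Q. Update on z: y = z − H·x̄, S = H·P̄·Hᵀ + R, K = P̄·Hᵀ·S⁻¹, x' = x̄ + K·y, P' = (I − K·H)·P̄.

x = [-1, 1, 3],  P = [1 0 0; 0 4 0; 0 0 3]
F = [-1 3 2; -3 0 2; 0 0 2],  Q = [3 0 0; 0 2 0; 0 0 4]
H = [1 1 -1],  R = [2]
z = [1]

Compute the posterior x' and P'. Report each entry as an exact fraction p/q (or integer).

x' = [6/5, 121/25, 118/25]
P' = [35/3 -61/15 92/15; -61/15 1049/75 692/75; 92/15 692/75 1136/75]

x̄ = F·x = [10, 9, 6]
P̄ = F·P·Fᵀ + Q = [52 15 12; 15 23 12; 12 12 16]
y = z − H·x̄ = [-12]
S = H·P̄·Hᵀ + R = [75]
K = P̄·Hᵀ·S⁻¹ = [11/15; 26/75; 8/75]
x' = x̄ + K·y = [6/5, 121/25, 118/25]
P' = (I − K·H)·P̄ = [35/3 -61/15 92/15; -61/15 1049/75 692/75; 92/15 692/75 1136/75]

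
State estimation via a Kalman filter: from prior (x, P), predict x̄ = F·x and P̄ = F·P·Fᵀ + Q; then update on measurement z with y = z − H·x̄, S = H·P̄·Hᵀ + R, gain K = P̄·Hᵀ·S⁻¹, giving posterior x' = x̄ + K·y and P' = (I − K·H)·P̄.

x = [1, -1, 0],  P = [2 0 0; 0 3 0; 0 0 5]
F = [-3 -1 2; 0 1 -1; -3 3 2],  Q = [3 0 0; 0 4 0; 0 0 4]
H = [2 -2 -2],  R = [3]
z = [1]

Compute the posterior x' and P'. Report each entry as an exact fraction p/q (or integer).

x' = [-1238/367, 65/367, -1500/367]
P' = [13012/367 -2083/367 15011/367; -2083/367 2100/367 -4111/367; 15011/367 -4111/367 19239/367]

x̄ = F·x = [-2, -1, -6]
P̄ = F·P·Fᵀ + Q = [44 -13 29; -13 12 -1; 29 -1 69]
y = z − H·x̄ = [-9]
S = H·P̄·Hᵀ + R = [367]
K = P̄·Hᵀ·S⁻¹ = [56/367; -48/367; -78/367]
x' = x̄ + K·y = [-1238/367, 65/367, -1500/367]
P' = (I − K·H)·P̄ = [13012/367 -2083/367 15011/367; -2083/367 2100/367 -4111/367; 15011/367 -4111/367 19239/367]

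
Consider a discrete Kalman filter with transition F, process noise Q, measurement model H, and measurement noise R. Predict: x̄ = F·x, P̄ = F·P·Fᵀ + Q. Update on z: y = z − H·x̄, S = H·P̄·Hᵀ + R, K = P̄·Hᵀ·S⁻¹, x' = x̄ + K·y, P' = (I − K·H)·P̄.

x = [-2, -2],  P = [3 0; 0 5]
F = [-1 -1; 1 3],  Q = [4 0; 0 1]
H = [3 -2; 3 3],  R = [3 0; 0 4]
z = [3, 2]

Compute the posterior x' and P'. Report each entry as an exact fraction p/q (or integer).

x̄ = F·x = [4, -8]
P̄ = F·P·Fᵀ + Q = [12 -18; -18 49]
y = z − H·x̄ = [-25, 14]
S = H·P̄·Hᵀ + R = [523 -240; -240 229]
K = P̄·Hᵀ·S⁻¹ = [12168/62167 7866/62167; -1784/8881 1737/8881]
x' = x̄ + K·y = [54592/62167, -2130/8881]
P' = (I − K·H)·P̄ = [11496/62167 -144/8881; -144/8881 2460/8881]

x' = [54592/62167, -2130/8881]
P' = [11496/62167 -144/8881; -144/8881 2460/8881]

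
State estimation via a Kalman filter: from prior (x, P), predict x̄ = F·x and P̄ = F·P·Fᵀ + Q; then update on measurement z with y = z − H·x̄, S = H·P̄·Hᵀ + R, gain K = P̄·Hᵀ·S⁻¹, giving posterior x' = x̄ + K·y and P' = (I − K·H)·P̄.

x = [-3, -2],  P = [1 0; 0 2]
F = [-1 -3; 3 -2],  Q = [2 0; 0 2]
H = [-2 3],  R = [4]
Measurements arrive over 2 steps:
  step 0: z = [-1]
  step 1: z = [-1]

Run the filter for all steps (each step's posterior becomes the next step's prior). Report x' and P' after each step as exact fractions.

step 0: x' = [879/151, 493/151], P' = [2946/151 1944/151; 1944/151 1348/151]
step 1: x' = [170368/90249, 28923/30083], P' = [533645/90249 107792/30083; 107792/30083 78012/30083]

step 0: x̄ = F·x = [9, -5]
step 0: P̄ = F·P·Fᵀ + Q = [21 9; 9 19]
step 0: y = z − H·x̄ = [32]
step 0: S = H·P̄·Hᵀ + R = [151]
step 0: K = P̄·Hᵀ·S⁻¹ = [-15/151; 39/151]
step 0: x' = x̄ + K·y = [879/151, 493/151]
step 0: P' = (I − K·H)·P̄ = [2946/151 1944/151; 1944/151 1348/151]
step 1: x̄ = F·x = [-2358/151, 1651/151]
step 1: P̄ = F·P·Fᵀ + Q = [27044/151 -14358/151; -14358/151 8880/151]
step 1: y = z − H·x̄ = [-9820/151]
step 1: S = H·P̄·Hᵀ + R = [360996/151]
step 1: K = P̄·Hᵀ·S⁻¹ = [-48581/180498; 4613/30083]
step 1: x' = x̄ + K·y = [170368/90249, 28923/30083]
step 1: P' = (I − K·H)·P̄ = [533645/90249 107792/30083; 107792/30083 78012/30083]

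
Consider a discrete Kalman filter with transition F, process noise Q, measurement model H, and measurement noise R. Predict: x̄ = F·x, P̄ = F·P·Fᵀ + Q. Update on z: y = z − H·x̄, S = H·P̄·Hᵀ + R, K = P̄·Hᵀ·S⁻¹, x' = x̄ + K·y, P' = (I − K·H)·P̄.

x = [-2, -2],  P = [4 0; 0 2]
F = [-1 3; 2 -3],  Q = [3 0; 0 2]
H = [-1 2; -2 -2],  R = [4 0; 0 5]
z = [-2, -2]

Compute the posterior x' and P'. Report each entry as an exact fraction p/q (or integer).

x' = [8438/9593, -4050/9593]
P' = [8564/9593 -1864/9593; -1864/9593 5424/9593]

x̄ = F·x = [-4, 2]
P̄ = F·P·Fᵀ + Q = [25 -26; -26 36]
y = z − H·x̄ = [-10, -6]
S = H·P̄·Hᵀ + R = [277 -42; -42 41]
K = P̄·Hᵀ·S⁻¹ = [-3073/9593 -2680/9593; 3178/9593 -1424/9593]
x' = x̄ + K·y = [8438/9593, -4050/9593]
P' = (I − K·H)·P̄ = [8564/9593 -1864/9593; -1864/9593 5424/9593]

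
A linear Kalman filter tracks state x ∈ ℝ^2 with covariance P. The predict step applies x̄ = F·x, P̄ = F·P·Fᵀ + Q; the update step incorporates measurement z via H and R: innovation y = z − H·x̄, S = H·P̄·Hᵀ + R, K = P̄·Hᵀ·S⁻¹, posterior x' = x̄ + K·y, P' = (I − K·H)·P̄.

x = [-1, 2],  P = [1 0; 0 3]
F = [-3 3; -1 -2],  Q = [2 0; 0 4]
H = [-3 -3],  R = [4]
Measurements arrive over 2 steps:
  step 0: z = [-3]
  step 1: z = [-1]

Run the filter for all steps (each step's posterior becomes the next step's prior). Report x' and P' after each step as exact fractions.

step 0: x̄ = F·x = [9, -3]
step 0: P̄ = F·P·Fᵀ + Q = [38 -15; -15 17]
step 0: y = z − H·x̄ = [15]
step 0: S = H·P̄·Hᵀ + R = [229]
step 0: K = P̄·Hᵀ·S⁻¹ = [-69/229; -6/229]
step 0: x' = x̄ + K·y = [1026/229, -777/229]
step 0: P' = (I − K·H)·P̄ = [3941/229 -3849/229; -3849/229 3857/229]
step 1: x̄ = F·x = [-5409/229, 528/229]
step 1: P̄ = F·P·Fᵀ + Q = [139922/229 -22866/229; -22866/229 4889/229]
step 1: y = z − H·x̄ = [-14872/229]
step 1: S = H·P̄·Hᵀ + R = [892627/229]
step 1: K = P̄·Hᵀ·S⁻¹ = [-351168/892627; 53931/892627]
step 1: x' = x̄ + K·y = [1722057/892627, -1444344/892627]
step 1: P' = (I − K·H)·P̄ = [6896030/892627 -6427806/892627; -6427806/892627 6355898/892627]

step 0: x' = [1026/229, -777/229], P' = [3941/229 -3849/229; -3849/229 3857/229]
step 1: x' = [1722057/892627, -1444344/892627], P' = [6896030/892627 -6427806/892627; -6427806/892627 6355898/892627]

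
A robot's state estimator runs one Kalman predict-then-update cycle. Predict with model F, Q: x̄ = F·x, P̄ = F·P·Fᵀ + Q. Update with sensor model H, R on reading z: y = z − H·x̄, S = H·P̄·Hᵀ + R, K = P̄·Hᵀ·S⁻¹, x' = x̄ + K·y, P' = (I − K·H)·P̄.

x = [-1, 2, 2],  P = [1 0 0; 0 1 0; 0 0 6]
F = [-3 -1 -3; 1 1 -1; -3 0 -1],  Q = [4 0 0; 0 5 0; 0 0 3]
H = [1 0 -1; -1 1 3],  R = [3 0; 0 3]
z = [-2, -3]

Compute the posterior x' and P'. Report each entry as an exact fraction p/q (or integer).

x̄ = F·x = [-5, -1, 1]
P̄ = F·P·Fᵀ + Q = [68 14 27; 14 13 3; 27 3 18]
y = z − H·x̄ = [4, -10]
S = H·P̄·Hᵀ + R = [35 -3; -3 74]
K = P̄·Hᵀ·S⁻¹ = [35/29 12/29; 838/2581 313/2581; 756/2581 1077/2581]
x' = x̄ + K·y = [-125/29, -2359/2581, -5165/2581]
P' = (I − K·H)·P̄ = [213/29 -75/29 108/29; -75/29 21831/2581 -9189/2581; 108/29 -9189/2581 7344/2581]

x' = [-125/29, -2359/2581, -5165/2581]
P' = [213/29 -75/29 108/29; -75/29 21831/2581 -9189/2581; 108/29 -9189/2581 7344/2581]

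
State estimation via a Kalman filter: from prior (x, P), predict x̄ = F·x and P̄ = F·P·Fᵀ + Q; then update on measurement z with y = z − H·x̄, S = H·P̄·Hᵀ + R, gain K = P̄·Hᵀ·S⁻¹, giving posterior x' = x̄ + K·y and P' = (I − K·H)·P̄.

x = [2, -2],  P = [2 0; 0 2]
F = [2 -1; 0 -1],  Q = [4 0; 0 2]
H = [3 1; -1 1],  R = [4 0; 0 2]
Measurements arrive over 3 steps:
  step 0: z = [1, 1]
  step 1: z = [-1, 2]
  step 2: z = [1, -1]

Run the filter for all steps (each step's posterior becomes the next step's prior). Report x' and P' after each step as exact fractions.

step 0: x' = [44/295, 297/295], P' = [106/295 -22/295; -22/295 294/295]
step 1: x' = [-2567/3937, 5944/11811], P' = [4106/11811 -234/3937; -234/3937 10790/11811]
step 2: x' = [1481322/4087543, -1464889/4087543], P' = [1419978/4087543 -245630/4087543; -245630/4087543 3713206/4087543]

step 0: x̄ = F·x = [6, 2]
step 0: P̄ = F·P·Fᵀ + Q = [14 2; 2 4]
step 0: y = z − H·x̄ = [-19, 5]
step 0: S = H·P̄·Hᵀ + R = [146 -34; -34 16]
step 0: K = P̄·Hᵀ·S⁻¹ = [74/295 -64/295; 57/295 158/295]
step 0: x' = x̄ + K·y = [44/295, 297/295]
step 0: P' = (I − K·H)·P̄ = [106/295 -22/295; -22/295 294/295]
step 1: x̄ = F·x = [-209/295, -297/295]
step 1: P̄ = F·P·Fᵀ + Q = [1986/295 338/295; 338/295 884/295]
step 1: y = z − H·x̄ = [629/295, 678/295]
step 1: S = H·P̄·Hᵀ + R = [21966/295 -4398/295; -4398/295 2784/295]
step 1: K = P̄·Hᵀ·S⁻¹ = [968/3937 -2404/11811; 2171/11811 5746/11811]
step 1: x' = x̄ + K·y = [-2567/3937, 5944/11811]
step 1: P' = (I − K·H)·P̄ = [4106/11811 -234/3937; -234/3937 10790/11811]
step 2: x̄ = F·x = [-21346/11811, -5944/11811]
step 2: P̄ = F·P·Fᵀ + Q = [77266/11811 12194/11811; 12194/11811 34412/11811]
step 2: y = z − H·x̄ = [81793/11811, -9071/3937]
step 2: S = H·P̄·Hᵀ + R = [850214/11811 -57666/3937; -57666/3937 110912/11811]
step 2: K = P̄·Hᵀ·S⁻¹ = [1003576/4087543 -832804/4087543; 744079/4087543 1979418/4087543]
step 2: x' = x̄ + K·y = [1481322/4087543, -1464889/4087543]
step 2: P' = (I − K·H)·P̄ = [1419978/4087543 -245630/4087543; -245630/4087543 3713206/4087543]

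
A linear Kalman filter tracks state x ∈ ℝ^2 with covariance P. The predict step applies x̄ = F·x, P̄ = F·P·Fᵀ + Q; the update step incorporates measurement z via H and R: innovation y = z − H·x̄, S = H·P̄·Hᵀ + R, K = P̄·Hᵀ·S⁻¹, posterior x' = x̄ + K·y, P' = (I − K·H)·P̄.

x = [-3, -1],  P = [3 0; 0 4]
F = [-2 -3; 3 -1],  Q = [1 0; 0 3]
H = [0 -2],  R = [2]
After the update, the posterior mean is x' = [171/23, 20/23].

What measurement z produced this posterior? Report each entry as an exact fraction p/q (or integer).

x̄ = F·x = [9, -8]
P̄ = F·P·Fᵀ + Q = [49 -6; -6 34]
S = H·P̄·Hᵀ + R = [138]
K = P̄·Hᵀ·S⁻¹ = [2/23; -34/69]
x' − x̄ = [-36/23, 204/23] = K·y
y = (KᵀK)⁻¹·Kᵀ·(x' − x̄) = [-18]
z = y + H·x̄ = [-18] + [16] = [-2]

z = [-2]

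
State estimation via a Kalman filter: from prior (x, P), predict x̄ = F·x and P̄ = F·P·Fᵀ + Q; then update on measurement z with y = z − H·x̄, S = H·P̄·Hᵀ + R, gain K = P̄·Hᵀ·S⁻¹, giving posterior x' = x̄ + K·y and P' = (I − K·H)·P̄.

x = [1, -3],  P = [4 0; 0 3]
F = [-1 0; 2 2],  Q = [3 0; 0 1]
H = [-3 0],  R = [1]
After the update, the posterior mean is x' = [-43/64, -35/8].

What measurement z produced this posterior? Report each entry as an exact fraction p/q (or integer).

x̄ = F·x = [-1, -4]
P̄ = F·P·Fᵀ + Q = [7 -8; -8 29]
S = H·P̄·Hᵀ + R = [64]
K = P̄·Hᵀ·S⁻¹ = [-21/64; 3/8]
x' − x̄ = [21/64, -3/8] = K·y
y = (KᵀK)⁻¹·Kᵀ·(x' − x̄) = [-1]
z = y + H·x̄ = [-1] + [3] = [2]

z = [2]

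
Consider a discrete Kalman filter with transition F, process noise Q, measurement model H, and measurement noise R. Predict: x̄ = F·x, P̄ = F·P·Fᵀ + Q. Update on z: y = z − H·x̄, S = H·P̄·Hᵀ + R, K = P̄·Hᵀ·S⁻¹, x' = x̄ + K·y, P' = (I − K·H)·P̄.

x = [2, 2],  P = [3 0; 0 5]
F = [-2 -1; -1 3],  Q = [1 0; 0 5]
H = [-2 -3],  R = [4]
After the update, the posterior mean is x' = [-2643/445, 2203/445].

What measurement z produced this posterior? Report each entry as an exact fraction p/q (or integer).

z = [-3]

x̄ = F·x = [-6, 4]
P̄ = F·P·Fᵀ + Q = [18 -9; -9 53]
S = H·P̄·Hᵀ + R = [445]
K = P̄·Hᵀ·S⁻¹ = [-9/445; -141/445]
x' − x̄ = [27/445, 423/445] = K·y
y = (KᵀK)⁻¹·Kᵀ·(x' − x̄) = [-3]
z = y + H·x̄ = [-3] + [0] = [-3]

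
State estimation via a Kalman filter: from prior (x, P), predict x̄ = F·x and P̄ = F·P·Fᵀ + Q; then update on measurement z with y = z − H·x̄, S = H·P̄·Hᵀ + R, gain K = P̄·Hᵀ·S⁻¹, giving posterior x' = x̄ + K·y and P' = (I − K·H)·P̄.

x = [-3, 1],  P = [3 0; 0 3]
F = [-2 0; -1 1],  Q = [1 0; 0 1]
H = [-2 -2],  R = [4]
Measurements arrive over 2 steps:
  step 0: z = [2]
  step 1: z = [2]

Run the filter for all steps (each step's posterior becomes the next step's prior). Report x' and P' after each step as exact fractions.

step 0: x̄ = F·x = [6, 4]
step 0: P̄ = F·P·Fᵀ + Q = [13 6; 6 7]
step 0: y = z − H·x̄ = [22]
step 0: S = H·P̄·Hᵀ + R = [132]
step 0: K = P̄·Hᵀ·S⁻¹ = [-19/66; -13/66]
step 0: x' = x̄ + K·y = [-1/3, -1/3]
step 0: P' = (I − K·H)·P̄ = [68/33 -49/33; -49/33 62/33]
step 1: x̄ = F·x = [2/3, 0]
step 1: P̄ = F·P·Fᵀ + Q = [305/33 78/11; 78/11 87/11]
step 1: y = z − H·x̄ = [10/3]
step 1: S = H·P̄·Hᵀ + R = [388/3]
step 1: K = P̄·Hᵀ·S⁻¹ = [-49/194; -45/194]
step 1: x' = x̄ + K·y = [-17/97, -75/97]
step 1: P' = (I − K·H)·P̄ = [1058/1067 -519/1067; -519/1067 1014/1067]

step 0: x' = [-1/3, -1/3], P' = [68/33 -49/33; -49/33 62/33]
step 1: x' = [-17/97, -75/97], P' = [1058/1067 -519/1067; -519/1067 1014/1067]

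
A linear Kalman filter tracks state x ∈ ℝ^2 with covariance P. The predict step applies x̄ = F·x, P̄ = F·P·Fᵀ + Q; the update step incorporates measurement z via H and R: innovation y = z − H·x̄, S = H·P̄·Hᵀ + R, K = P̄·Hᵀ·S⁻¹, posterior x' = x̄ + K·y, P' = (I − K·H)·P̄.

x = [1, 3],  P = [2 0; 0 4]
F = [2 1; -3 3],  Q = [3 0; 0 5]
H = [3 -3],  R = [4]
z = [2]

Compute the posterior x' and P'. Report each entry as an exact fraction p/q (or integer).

x' = [715/134, 627/134]
P' = [1605/134 1593/134; 1593/134 8201/670]

x̄ = F·x = [5, 6]
P̄ = F·P·Fᵀ + Q = [15 0; 0 59]
y = z − H·x̄ = [5]
S = H·P̄·Hᵀ + R = [670]
K = P̄·Hᵀ·S⁻¹ = [9/134; -177/670]
x' = x̄ + K·y = [715/134, 627/134]
P' = (I − K·H)·P̄ = [1605/134 1593/134; 1593/134 8201/670]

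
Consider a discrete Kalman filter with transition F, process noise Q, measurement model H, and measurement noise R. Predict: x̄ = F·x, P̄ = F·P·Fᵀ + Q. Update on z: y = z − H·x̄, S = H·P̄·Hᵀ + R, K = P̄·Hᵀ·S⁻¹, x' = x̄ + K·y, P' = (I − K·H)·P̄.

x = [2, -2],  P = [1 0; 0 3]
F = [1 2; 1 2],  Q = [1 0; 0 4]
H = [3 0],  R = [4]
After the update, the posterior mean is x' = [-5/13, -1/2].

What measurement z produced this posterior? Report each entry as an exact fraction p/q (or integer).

x̄ = F·x = [-2, -2]
P̄ = F·P·Fᵀ + Q = [14 13; 13 17]
S = H·P̄·Hᵀ + R = [130]
K = P̄·Hᵀ·S⁻¹ = [21/65; 3/10]
x' − x̄ = [21/13, 3/2] = K·y
y = (KᵀK)⁻¹·Kᵀ·(x' − x̄) = [5]
z = y + H·x̄ = [5] + [-6] = [-1]

z = [-1]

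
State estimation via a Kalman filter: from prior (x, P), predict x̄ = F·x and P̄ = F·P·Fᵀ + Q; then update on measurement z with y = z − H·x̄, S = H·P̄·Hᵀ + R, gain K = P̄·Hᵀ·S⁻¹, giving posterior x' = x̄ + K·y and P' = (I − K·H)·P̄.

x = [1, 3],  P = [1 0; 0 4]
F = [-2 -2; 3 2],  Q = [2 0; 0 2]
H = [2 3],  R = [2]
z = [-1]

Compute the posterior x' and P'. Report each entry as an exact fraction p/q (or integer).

x' = [-96/23, 59/23]
P' = [1034/69 -704/69; -704/69 494/69]

x̄ = F·x = [-8, 9]
P̄ = F·P·Fᵀ + Q = [22 -22; -22 27]
y = z − H·x̄ = [-12]
S = H·P̄·Hᵀ + R = [69]
K = P̄·Hᵀ·S⁻¹ = [-22/69; 37/69]
x' = x̄ + K·y = [-96/23, 59/23]
P' = (I − K·H)·P̄ = [1034/69 -704/69; -704/69 494/69]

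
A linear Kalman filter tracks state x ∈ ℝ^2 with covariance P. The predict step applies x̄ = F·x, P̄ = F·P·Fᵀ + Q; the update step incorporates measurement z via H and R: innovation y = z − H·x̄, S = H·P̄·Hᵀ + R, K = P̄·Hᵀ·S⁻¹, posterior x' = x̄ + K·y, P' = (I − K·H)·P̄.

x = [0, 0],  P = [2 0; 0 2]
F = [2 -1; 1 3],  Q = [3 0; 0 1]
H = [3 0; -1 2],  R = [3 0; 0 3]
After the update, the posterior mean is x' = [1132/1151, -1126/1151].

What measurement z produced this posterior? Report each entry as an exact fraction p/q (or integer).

z = [3, -3]

x̄ = F·x = [0, 0]
P̄ = F·P·Fᵀ + Q = [13 -2; -2 21]
S = H·P̄·Hᵀ + R = [120 -51; -51 108]
K = P̄·Hᵀ·S⁻¹ = [1115/3453 -17/3453; 532/3453 1658/3453]
x' − x̄ = [1132/1151, -1126/1151] = K·y
y = (KᵀK)⁻¹·Kᵀ·(x' − x̄) = [3, -3]
z = y + H·x̄ = [3, -3] + [0, 0] = [3, -3]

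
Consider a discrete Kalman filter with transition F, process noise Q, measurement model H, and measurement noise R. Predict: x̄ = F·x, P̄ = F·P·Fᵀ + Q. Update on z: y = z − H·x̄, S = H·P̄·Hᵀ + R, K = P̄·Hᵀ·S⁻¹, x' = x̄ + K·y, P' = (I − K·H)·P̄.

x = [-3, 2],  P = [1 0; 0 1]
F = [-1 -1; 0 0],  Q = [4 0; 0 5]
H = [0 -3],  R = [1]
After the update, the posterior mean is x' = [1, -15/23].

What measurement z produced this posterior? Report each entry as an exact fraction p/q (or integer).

x̄ = F·x = [1, 0]
P̄ = F·P·Fᵀ + Q = [6 0; 0 5]
S = H·P̄·Hᵀ + R = [46]
K = P̄·Hᵀ·S⁻¹ = [0; -15/46]
x' − x̄ = [0, -15/23] = K·y
y = (KᵀK)⁻¹·Kᵀ·(x' − x̄) = [2]
z = y + H·x̄ = [2] + [0] = [2]

z = [2]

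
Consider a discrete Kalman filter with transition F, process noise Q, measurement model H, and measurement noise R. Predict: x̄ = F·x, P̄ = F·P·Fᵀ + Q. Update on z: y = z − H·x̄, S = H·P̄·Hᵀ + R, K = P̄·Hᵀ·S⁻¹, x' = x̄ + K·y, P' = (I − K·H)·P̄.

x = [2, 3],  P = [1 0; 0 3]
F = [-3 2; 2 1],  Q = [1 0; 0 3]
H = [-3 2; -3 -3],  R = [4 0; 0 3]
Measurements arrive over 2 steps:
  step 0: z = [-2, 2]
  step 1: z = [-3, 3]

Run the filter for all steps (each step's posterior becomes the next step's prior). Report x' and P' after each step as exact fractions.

step 0: x̄ = F·x = [0, 7]
step 0: P̄ = F·P·Fᵀ + Q = [22 0; 0 10]
step 0: y = z − H·x̄ = [-16, 23]
step 0: S = H·P̄·Hᵀ + R = [242 138; 138 291]
step 0: K = P̄·Hᵀ·S⁻¹ = [-1683/8563 -1144/8563; 1660/8563 -1670/8563]
step 0: x' = x̄ + K·y = [616/8563, -5029/8563]
step 0: P' = (I − K·H)·P̄ = [1804/8563 -660/8563; -660/8563 2330/8563]
step 1: x̄ = F·x = [-11906/8563, -3797/8563]
step 1: P̄ = F·P·Fᵀ + Q = [42039/8563 -6824/8563; -6824/8563 32595/8563]
step 1: y = z − H·x̄ = [-53813/8563, -21420/8563]
step 1: S = H·P̄·Hᵀ + R = [624871/8563 162309/8563; 162309/8563 574563/8563]
step 1: K = P̄·Hᵀ·S⁻¹ = [-1229255/6475214 -843345/6475214; 2404407/12950428 -2421829/12950428]
step 1: x' = x̄ + K·y = [831537/6475214, -14794529/12950428]
step 1: P' = (I − K·H)·P̄ = [660371/3237607 -477397/6475214; -477397/6475214 3376623/12950428]

step 0: x' = [616/8563, -5029/8563], P' = [1804/8563 -660/8563; -660/8563 2330/8563]
step 1: x' = [831537/6475214, -14794529/12950428], P' = [660371/3237607 -477397/6475214; -477397/6475214 3376623/12950428]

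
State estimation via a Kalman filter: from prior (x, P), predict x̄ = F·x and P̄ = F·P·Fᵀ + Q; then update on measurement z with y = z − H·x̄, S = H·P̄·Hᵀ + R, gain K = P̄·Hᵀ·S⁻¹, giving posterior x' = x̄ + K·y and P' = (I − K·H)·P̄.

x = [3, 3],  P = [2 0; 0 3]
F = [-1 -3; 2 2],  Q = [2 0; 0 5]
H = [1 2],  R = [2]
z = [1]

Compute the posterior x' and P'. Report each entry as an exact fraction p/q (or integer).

x̄ = F·x = [-12, 12]
P̄ = F·P·Fᵀ + Q = [31 -22; -22 25]
y = z − H·x̄ = [-11]
S = H·P̄·Hᵀ + R = [45]
K = P̄·Hᵀ·S⁻¹ = [-13/45; 28/45]
x' = x̄ + K·y = [-397/45, 232/45]
P' = (I − K·H)·P̄ = [1226/45 -626/45; -626/45 341/45]

x' = [-397/45, 232/45]
P' = [1226/45 -626/45; -626/45 341/45]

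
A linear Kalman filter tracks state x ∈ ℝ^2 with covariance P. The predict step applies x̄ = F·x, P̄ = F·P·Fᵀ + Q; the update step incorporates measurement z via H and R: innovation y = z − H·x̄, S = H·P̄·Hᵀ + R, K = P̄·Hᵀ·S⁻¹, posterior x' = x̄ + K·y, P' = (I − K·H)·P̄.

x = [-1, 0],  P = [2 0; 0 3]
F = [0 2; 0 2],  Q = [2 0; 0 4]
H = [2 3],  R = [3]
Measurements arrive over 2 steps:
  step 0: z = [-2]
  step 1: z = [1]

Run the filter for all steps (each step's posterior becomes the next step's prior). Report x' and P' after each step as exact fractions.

step 0: x̄ = F·x = [0, 0]
step 0: P̄ = F·P·Fᵀ + Q = [14 12; 12 16]
step 0: y = z − H·x̄ = [-2]
step 0: S = H·P̄·Hᵀ + R = [347]
step 0: K = P̄·Hᵀ·S⁻¹ = [64/347; 72/347]
step 0: x' = x̄ + K·y = [-128/347, -144/347]
step 0: P' = (I − K·H)·P̄ = [762/347 -444/347; -444/347 368/347]
step 1: x̄ = F·x = [-288/347, -288/347]
step 1: P̄ = F·P·Fᵀ + Q = [2166/347 1472/347; 1472/347 2860/347]
step 1: y = z − H·x̄ = [1787/347]
step 1: S = H·P̄·Hᵀ + R = [53109/347]
step 1: K = P̄·Hᵀ·S⁻¹ = [324/1967; 11524/53109]
step 1: x' = x̄ + K·y = [36/1967, 15268/53109]
step 1: P' = (I − K·H)·P̄ = [4110/1967 -2416/1967; -2416/1967 55012/53109]

step 0: x' = [-128/347, -144/347], P' = [762/347 -444/347; -444/347 368/347]
step 1: x' = [36/1967, 15268/53109], P' = [4110/1967 -2416/1967; -2416/1967 55012/53109]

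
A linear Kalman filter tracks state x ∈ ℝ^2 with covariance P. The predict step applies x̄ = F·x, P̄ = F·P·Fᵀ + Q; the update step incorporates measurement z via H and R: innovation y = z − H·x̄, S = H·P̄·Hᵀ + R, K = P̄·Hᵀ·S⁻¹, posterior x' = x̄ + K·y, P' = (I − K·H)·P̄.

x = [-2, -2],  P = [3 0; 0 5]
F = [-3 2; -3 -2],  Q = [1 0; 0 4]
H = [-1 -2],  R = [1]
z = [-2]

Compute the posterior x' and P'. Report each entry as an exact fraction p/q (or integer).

x' = [-678/281, 630/281]
P' = [9644/281 -4791/281; -4791/281 2450/281]

x̄ = F·x = [2, 10]
P̄ = F·P·Fᵀ + Q = [48 7; 7 51]
y = z − H·x̄ = [20]
S = H·P̄·Hᵀ + R = [281]
K = P̄·Hᵀ·S⁻¹ = [-62/281; -109/281]
x' = x̄ + K·y = [-678/281, 630/281]
P' = (I − K·H)·P̄ = [9644/281 -4791/281; -4791/281 2450/281]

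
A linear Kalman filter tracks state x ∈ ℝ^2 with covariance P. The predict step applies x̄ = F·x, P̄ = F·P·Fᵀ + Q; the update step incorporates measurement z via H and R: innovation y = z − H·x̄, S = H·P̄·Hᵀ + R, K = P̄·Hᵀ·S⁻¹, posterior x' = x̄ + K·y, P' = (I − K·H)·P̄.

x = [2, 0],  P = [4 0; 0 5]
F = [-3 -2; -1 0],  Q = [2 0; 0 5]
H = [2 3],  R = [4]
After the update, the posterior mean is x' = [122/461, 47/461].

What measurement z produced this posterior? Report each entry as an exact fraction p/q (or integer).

z = [1]

x̄ = F·x = [-6, -2]
P̄ = F·P·Fᵀ + Q = [58 12; 12 9]
S = H·P̄·Hᵀ + R = [461]
K = P̄·Hᵀ·S⁻¹ = [152/461; 51/461]
x' − x̄ = [2888/461, 969/461] = K·y
y = (KᵀK)⁻¹·Kᵀ·(x' − x̄) = [19]
z = y + H·x̄ = [19] + [-18] = [1]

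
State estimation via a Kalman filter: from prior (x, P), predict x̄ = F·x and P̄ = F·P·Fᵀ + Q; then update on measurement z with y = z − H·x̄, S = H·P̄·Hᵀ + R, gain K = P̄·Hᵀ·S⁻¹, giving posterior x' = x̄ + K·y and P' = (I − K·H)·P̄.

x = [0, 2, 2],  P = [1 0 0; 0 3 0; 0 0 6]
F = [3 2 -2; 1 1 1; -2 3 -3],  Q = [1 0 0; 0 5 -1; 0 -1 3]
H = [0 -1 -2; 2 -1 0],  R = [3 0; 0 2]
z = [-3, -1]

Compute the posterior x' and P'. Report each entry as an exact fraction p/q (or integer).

x̄ = F·x = [0, 4, 0]
P̄ = F·P·Fᵀ + Q = [46 -3 48; -3 15 -12; 48 -12 88]
y = z − H·x̄ = [1, 3]
S = H·P̄·Hᵀ + R = [322 -195; -195 213]
K = P̄·Hᵀ·S⁻¹ = [-428/10187 12455/30561; -726/10187 -1669/10187; -4624/10187 932/10187]
x' = x̄ + K·y = [12027/10187, 35015/10187, -1828/10187]
P' = (I − K·H)·P̄ = [103169/30561 60476/10187 -29596/10187; 60476/10187 124290/10187 -61056/10187; -29596/10187 -61056/10187 37464/10187]

x' = [12027/10187, 35015/10187, -1828/10187]
P' = [103169/30561 60476/10187 -29596/10187; 60476/10187 124290/10187 -61056/10187; -29596/10187 -61056/10187 37464/10187]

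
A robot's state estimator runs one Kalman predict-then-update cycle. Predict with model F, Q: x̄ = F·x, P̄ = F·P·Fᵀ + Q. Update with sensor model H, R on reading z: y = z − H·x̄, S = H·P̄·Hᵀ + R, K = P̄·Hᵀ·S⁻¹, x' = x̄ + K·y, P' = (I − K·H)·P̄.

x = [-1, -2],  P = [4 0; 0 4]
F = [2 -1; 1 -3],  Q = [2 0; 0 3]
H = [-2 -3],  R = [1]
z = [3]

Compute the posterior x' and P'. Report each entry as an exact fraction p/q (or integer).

x̄ = F·x = [0, 5]
P̄ = F·P·Fᵀ + Q = [22 20; 20 43]
y = z − H·x̄ = [18]
S = H·P̄·Hᵀ + R = [716]
K = P̄·Hᵀ·S⁻¹ = [-26/179; -169/716]
x' = x̄ + K·y = [-468/179, 269/358]
P' = (I − K·H)·P̄ = [1234/179 -814/179; -814/179 2227/716]

x' = [-468/179, 269/358]
P' = [1234/179 -814/179; -814/179 2227/716]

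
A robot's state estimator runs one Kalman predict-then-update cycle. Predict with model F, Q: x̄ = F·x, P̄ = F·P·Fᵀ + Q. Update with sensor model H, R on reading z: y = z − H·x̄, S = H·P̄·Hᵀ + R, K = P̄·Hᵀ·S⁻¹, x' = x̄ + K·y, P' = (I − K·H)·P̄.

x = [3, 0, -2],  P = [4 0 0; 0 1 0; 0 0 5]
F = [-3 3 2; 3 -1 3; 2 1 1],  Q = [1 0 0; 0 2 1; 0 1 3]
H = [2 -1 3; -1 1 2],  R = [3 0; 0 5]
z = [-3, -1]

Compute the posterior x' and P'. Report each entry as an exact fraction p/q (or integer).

x̄ = F·x = [-13, 3, 4]
P̄ = F·P·Fᵀ + Q = [66 -9 -11; -9 84 39; -11 39 25]
y = z − H·x̄ = [14, -25]
S = H·P̄·Hᵀ + R = [246 -65; -65 473]
K = P̄·Hᵀ·S⁻¹ = [6397/16019 -2406/16019; 18210/112133 43041/112133; 13122/112133 25510/112133]
x' = x̄ + K·y = [-58539/16019, -484686/112133, -5510/112133]
P' = (I − K·H)·P̄ = [132996/16019 171300/16019 -25167/16019; 171300/16019 1786011/112133 -185853/112133; -25167/16019 -185853/112133 68617/112133]

x' = [-58539/16019, -484686/112133, -5510/112133]
P' = [132996/16019 171300/16019 -25167/16019; 171300/16019 1786011/112133 -185853/112133; -25167/16019 -185853/112133 68617/112133]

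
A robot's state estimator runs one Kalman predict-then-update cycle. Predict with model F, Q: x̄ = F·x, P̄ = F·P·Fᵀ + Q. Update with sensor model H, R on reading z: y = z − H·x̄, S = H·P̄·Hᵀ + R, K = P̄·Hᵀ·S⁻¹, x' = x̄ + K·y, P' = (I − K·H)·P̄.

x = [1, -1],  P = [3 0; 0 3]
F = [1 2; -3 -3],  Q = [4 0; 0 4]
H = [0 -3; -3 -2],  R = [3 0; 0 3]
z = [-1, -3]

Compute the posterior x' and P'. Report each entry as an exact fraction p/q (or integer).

x̄ = F·x = [-1, 0]
P̄ = F·P·Fᵀ + Q = [19 -27; -27 58]
y = z − H·x̄ = [-1, -6]
S = H·P̄·Hᵀ + R = [525 105; 105 82]
K = P̄·Hᵀ·S⁻¹ = [2319/10675 -96/305; -3531/10675 -1/305]
x' = x̄ + K·y = [7166/10675, 3741/10675]
P' = (I − K·H)·P̄ = [4906/10675 -2319/10675; -2319/10675 3531/10675]

x' = [7166/10675, 3741/10675]
P' = [4906/10675 -2319/10675; -2319/10675 3531/10675]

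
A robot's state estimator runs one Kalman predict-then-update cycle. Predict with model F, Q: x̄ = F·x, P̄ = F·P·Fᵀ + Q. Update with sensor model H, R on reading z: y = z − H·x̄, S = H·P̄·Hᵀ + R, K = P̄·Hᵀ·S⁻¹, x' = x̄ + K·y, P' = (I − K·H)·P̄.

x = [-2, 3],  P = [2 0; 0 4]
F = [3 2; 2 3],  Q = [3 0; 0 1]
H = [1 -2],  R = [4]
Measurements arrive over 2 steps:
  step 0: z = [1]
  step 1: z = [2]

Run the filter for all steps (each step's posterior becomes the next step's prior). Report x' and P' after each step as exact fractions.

step 0: x̄ = F·x = [0, 5]
step 0: P̄ = F·P·Fᵀ + Q = [37 36; 36 45]
step 0: y = z − H·x̄ = [11]
step 0: S = H·P̄·Hᵀ + R = [77]
step 0: K = P̄·Hᵀ·S⁻¹ = [-5/11; -54/77]
step 0: x' = x̄ + K·y = [-5, -19/7]
step 0: P' = (I − K·H)·P̄ = [232/11 126/11; 126/11 549/77]
step 1: x̄ = F·x = [-143/7, -127/7]
step 1: P̄ = F·P·Fᵀ + Q = [27627/77 24504/77; 24504/77 22098/77]
step 1: y = z − H·x̄ = [-97/7]
step 1: S = H·P̄·Hᵀ + R = [18311/77]
step 1: K = P̄·Hᵀ·S⁻¹ = [-21381/18311; -19692/18311]
step 1: x' = x̄ + K·y = [-77788/18311, -59339/18311]
step 1: P' = (I − K·H)·P̄ = [632868/18311 359196/18311; 359196/18311 218982/18311]

step 0: x' = [-5, -19/7], P' = [232/11 126/11; 126/11 549/77]
step 1: x' = [-77788/18311, -59339/18311], P' = [632868/18311 359196/18311; 359196/18311 218982/18311]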